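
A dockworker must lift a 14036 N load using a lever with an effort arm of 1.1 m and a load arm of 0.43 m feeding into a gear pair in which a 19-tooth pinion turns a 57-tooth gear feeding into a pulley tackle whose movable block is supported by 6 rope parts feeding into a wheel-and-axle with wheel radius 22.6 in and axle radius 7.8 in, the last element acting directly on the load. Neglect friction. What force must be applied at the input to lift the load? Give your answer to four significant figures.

105.2 N

Lever MA = effort arm / load arm = 1.1/0.43 = 2.5581.
Gear pair MA = 57/19 = 3.
Block-and-tackle MA = number of supporting rope parts = 6.
Wheel-and-axle MA = R/r = 22.6/7.8 = 2.8974.
Combined ideal MA = 2.5581 × 3 × 6 × 2.8974 = 133.42.
Effort = load / MA = 14036 / 133.42 = 105.2 N.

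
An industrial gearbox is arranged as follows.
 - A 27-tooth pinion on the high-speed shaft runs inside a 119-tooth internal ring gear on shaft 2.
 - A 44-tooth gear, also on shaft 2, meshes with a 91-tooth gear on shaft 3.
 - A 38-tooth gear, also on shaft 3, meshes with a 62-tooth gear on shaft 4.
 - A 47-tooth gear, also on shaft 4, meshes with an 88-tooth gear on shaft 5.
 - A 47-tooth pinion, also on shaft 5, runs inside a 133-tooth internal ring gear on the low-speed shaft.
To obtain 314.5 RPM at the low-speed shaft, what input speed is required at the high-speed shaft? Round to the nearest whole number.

24782 RPM

Overall ratio R = 4.4074 × 2.0682 × 1.6316 × 1.8723 × 2.8298 = 78.799.
Required input speed = output speed × R = 314.5 × 78.799 = 24782 RPM.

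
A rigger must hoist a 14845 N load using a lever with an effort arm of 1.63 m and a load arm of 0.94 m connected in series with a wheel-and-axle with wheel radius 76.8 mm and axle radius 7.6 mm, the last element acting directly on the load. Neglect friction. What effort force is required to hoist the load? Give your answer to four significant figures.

Lever MA = effort arm / load arm = 1.63/0.94 = 1.734.
Wheel-and-axle MA = R/r = 76.8/7.6 = 10.105.
Combined ideal MA = 1.734 × 10.105 = 17.523.
Effort = load / MA = 14845 / 17.523 = 847.17 N.

847.2 N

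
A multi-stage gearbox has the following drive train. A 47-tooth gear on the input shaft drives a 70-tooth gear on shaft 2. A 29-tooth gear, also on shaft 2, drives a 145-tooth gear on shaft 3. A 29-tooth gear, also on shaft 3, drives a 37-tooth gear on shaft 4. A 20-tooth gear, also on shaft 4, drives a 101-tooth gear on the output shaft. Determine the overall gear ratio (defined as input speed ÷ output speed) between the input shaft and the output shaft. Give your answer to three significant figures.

Each stage contributes driven/driver: gear mesh 70/47 = 1.4894, gear mesh 145/29 = 5, gear mesh 37/29 = 1.2759, gear mesh 101/20 = 5.05.
Overall: 1.4894 × 5 × 1.2759 × 5.05 = 47.981.

48.0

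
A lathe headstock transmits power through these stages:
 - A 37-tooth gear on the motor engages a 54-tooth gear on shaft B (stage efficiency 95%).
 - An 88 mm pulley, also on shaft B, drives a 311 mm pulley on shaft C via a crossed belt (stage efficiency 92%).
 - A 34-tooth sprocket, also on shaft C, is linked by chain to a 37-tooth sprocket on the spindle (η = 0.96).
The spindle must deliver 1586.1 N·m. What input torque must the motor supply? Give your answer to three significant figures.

337 N·m

Overall ratio R = 1.4595 × 3.5341 × 1.0882 = 5.613; overall efficiency η = 0.95 × 0.92 × 0.96 = 0.8390.
Input torque = output torque / (R × η) = 1586.1 / (5.613 × 0.8390) = 336.79 N·m.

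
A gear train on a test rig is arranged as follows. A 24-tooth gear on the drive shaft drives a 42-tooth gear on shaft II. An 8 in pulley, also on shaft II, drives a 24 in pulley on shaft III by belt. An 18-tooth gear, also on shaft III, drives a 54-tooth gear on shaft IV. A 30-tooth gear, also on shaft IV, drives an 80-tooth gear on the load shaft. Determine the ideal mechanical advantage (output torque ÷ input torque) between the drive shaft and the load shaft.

42

Each stage contributes driven/driver: gear mesh 42/24 = 1.75, belt 24/8 = 3, gear mesh 54/18 = 3, gear mesh 80/30 = 2.6667.
Overall: 1.75 × 3 × 3 × 2.6667 = 42.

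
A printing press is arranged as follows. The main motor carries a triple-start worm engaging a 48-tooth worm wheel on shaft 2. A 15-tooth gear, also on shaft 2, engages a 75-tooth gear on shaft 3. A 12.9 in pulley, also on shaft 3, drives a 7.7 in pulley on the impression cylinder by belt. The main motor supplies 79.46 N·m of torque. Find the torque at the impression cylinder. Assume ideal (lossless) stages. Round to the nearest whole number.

3794 N·m

After the worm (48/3): 79.46 × 16 = 1271.4 N·m
After the gear mesh (75/15): 1271.4 × 5 = 6356.8 N·m
After the belt (7.7/12.9): 6356.8 × 0.5969 = 3794.4 N·m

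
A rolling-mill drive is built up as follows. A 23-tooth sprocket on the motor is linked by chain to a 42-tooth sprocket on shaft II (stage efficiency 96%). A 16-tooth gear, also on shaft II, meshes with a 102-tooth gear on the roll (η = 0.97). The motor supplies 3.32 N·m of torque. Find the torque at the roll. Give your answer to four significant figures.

After the chain (42/23): 3.32 × 1.8261 × 0.96 = 5.8201 N·m
After the gear mesh (102/16): 5.8201 × 6.375 × 0.97 = 35.99 N·m

35.99 N·m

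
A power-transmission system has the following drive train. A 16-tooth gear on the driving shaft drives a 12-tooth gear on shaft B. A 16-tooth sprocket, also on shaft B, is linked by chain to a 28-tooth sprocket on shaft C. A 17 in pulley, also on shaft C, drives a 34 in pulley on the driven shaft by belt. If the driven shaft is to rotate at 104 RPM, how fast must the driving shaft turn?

Overall ratio R = 0.75 × 1.75 × 2 = 2.625.
Required input speed = output speed × R = 104 × 2.625 = 273 RPM.

273 RPM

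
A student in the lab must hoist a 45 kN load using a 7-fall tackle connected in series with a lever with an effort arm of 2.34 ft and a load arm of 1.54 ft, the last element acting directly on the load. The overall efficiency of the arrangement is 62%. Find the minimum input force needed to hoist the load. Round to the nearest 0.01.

6.82 kN

Block-and-tackle MA = number of supporting rope parts = 7.
Lever MA = effort arm / load arm = 2.34/1.54 = 1.5195.
Combined ideal MA = 7 × 1.5195 = 10.636.
Actual MA = 10.636 × 0.62 = 6.5945.
Effort = load / actual MA = 45 / 6.5945 = 6.8238 kN.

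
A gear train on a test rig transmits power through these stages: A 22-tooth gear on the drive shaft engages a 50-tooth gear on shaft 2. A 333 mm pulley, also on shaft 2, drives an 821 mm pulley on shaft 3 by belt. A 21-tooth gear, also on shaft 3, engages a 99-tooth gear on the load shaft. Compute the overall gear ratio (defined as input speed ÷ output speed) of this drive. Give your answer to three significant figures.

26.4

Each stage contributes driven/driver: gear mesh 50/22 = 2.2727, belt 821/333 = 2.4655, gear mesh 99/21 = 4.7143.
Overall: 2.2727 × 2.4655 × 4.7143 = 26.416.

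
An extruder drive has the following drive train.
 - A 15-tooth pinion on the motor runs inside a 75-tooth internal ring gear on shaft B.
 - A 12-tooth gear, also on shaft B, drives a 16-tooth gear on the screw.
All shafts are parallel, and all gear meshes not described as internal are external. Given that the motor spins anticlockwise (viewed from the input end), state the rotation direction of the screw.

the motor → shaft B: internal mesh, same direction → CCW.
shaft B → the screw: external mesh, 1 reversal → CW.
1 reversal in total — an odd number — so the screw turns opposite to the motor.

clockwise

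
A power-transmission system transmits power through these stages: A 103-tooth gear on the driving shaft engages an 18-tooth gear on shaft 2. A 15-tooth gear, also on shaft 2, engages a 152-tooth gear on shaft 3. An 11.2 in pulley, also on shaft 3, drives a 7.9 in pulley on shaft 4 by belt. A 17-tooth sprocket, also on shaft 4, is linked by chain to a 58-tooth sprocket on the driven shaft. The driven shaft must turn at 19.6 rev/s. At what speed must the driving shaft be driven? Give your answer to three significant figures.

Overall ratio R = 0.17476 × 10.133 × 0.70536 × 3.4118 = 4.2616.
Required input speed = output speed × R = 19.6 × 4.2616 = 83.528 rev/s.

83.5 rev/s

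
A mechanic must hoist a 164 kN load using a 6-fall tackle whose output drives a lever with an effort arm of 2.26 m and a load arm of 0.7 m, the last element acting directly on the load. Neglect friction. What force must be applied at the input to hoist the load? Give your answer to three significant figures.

Block-and-tackle MA = number of supporting rope parts = 6.
Lever MA = effort arm / load arm = 2.26/0.7 = 3.2286.
Combined ideal MA = 6 × 3.2286 = 19.371.
Effort = load / MA = 164 / 19.371 = 8.4661 kN.

8.47 kN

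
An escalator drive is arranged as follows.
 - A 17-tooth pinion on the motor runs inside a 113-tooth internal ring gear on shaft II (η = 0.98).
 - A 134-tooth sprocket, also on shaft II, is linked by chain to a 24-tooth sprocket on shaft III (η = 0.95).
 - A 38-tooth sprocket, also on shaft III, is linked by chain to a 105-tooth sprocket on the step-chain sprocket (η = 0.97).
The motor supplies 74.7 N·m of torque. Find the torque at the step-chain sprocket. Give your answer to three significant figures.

After the internal gear (113/17): 74.7 × 6.6471 × 0.98 = 486.6 N·m
After the chain (24/134): 486.6 × 0.1791 × 0.95 = 82.795 N·m
After the chain (105/38): 82.795 × 2.7632 × 0.97 = 221.91 N·m

222 N·m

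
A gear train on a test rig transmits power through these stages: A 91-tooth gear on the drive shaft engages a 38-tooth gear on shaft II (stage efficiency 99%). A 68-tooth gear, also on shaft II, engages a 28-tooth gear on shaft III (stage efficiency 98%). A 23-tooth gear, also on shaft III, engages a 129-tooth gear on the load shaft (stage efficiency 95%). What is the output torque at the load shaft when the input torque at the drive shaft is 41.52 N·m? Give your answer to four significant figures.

36.91 N·m

Gear mesh: ratio = 38/91 = 0.41758; torque at shaft II = 41.52 × 0.41758 × 0.99 = 17.165 N·m.
Gear mesh: ratio = 28/68 = 0.41176; torque at shaft III = 17.165 × 0.41176 × 0.98 = 6.9264 N·m.
Gear mesh: ratio = 129/23 = 5.6087; torque at the load shaft = 6.9264 × 5.6087 × 0.95 = 36.906 N·m.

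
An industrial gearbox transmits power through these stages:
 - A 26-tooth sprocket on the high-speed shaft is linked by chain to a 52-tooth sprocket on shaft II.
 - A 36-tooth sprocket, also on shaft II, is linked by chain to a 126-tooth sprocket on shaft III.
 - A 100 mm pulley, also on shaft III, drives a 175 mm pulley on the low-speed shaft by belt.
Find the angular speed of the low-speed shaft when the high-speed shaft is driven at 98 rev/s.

Chain: ratio = 52/26 = 2, so shaft II turns at 98 / 2 = 49 rev/s.
Chain: ratio = 126/36 = 3.5, so shaft III turns at 49 / 3.5 = 14 rev/s.
Belt: ratio = 175/100 = 1.75, so the low-speed shaft turns at 14 / 1.75 = 8 rev/s.

8 rev/s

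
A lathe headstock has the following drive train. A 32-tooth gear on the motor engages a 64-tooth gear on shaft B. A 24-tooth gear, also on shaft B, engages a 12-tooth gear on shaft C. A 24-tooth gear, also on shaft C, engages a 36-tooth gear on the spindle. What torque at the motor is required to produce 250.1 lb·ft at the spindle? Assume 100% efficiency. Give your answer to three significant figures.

167 lb·ft

Overall ratio R = 2 × 0.5 × 1.5 = 1.5.
Input torque = output torque / R = 250.1 / 1.5 = 166.73 lb·ft.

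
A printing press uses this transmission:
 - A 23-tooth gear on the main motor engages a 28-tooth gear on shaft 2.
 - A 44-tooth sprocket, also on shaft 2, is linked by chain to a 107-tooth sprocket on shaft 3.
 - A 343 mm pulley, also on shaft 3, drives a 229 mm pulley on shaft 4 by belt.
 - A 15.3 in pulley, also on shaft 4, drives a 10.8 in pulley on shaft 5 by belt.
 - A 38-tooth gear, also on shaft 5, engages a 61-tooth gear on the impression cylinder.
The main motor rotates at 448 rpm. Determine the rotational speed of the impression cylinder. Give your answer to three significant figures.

200 rpm

gear mesh 28/23 = 1.2174 → 448/1.2174 = 368 rpm
chain 107/44 = 2.4318 → 368/2.4318 = 151.33 rpm
belt 229/343 = 0.66764 → 151.33/0.66764 = 226.66 rpm
belt 10.8/15.3 = 0.70588 → 226.66/0.70588 = 321.1 rpm
gear mesh 61/38 = 1.6053 → 321.1/1.6053 = 200.03 rpm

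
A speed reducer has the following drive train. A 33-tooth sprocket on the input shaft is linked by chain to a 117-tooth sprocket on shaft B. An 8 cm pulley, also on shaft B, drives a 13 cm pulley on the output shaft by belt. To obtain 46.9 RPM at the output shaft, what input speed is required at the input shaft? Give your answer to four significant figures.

Overall ratio R = 3.5455 × 1.625 = 5.7614.
Required input speed = output speed × R = 46.9 × 5.7614 = 270.21 RPM.

270.2 RPM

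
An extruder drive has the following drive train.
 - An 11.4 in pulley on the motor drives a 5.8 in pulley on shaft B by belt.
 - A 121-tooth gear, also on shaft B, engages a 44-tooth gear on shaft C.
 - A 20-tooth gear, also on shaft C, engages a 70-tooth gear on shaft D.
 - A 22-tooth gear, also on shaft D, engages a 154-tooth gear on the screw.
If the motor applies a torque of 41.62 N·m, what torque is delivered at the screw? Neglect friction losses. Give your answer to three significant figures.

Belt: ratio = 5.8/11.4 = 0.50877; torque at shaft B = 41.62 × 0.50877 = 21.175 N·m.
Gear mesh: ratio = 44/121 = 0.36364; torque at shaft C = 21.175 × 0.36364 = 7.7 N·m.
Gear mesh: ratio = 70/20 = 3.5; torque at shaft D = 7.7 × 3.5 = 26.95 N·m.
Gear mesh: ratio = 154/22 = 7; torque at the screw = 26.95 × 7 = 188.65 N·m.

189 N·m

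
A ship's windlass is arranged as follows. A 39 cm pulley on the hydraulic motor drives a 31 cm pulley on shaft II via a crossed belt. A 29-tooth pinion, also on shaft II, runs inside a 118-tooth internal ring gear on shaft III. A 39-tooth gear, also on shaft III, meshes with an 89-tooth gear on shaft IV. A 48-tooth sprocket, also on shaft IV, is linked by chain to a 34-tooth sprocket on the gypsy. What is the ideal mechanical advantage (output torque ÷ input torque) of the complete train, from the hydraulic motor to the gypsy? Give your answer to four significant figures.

5.228

Each stage contributes driven/driver: belt 31/39 = 0.79487, internal gear 118/29 = 4.069, gear mesh 89/39 = 2.2821, chain 34/48 = 0.70833.
Overall: 0.79487 × 4.069 × 2.2821 × 0.70833 = 5.2281.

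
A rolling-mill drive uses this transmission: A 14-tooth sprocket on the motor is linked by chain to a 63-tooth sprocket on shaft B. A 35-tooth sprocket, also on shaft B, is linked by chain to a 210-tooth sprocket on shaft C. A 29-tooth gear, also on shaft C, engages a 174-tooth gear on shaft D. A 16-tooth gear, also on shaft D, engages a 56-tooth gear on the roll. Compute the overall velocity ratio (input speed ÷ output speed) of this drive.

Each stage contributes driven/driver: chain 63/14 = 4.5, chain 210/35 = 6, gear mesh 174/29 = 6, gear mesh 56/16 = 3.5.
Overall: 4.5 × 6 × 6 × 3.5 = 567.

567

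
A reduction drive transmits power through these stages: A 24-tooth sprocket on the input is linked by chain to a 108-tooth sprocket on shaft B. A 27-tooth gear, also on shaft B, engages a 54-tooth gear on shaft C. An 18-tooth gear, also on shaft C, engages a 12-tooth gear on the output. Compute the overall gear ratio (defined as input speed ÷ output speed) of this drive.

6

Each stage contributes driven/driver: chain 108/24 = 4.5, gear mesh 54/27 = 2, gear mesh 12/18 = 0.66667.
Overall: 4.5 × 2 × 0.66667 = 6.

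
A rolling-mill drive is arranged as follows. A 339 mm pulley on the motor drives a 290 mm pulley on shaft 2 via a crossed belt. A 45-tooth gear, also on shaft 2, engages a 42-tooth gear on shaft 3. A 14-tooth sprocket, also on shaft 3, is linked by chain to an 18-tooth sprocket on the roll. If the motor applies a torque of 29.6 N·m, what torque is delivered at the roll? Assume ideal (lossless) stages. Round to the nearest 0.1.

30.4 N·m

Belt: ratio = 290/339 = 0.85546; torque at shaft 2 = 29.6 × 0.85546 = 25.322 N·m.
Gear mesh: ratio = 42/45 = 0.93333; torque at shaft 3 = 25.322 × 0.93333 = 23.633 N·m.
Chain: ratio = 18/14 = 1.2857; torque at the roll = 23.633 × 1.2857 = 30.386 N·m.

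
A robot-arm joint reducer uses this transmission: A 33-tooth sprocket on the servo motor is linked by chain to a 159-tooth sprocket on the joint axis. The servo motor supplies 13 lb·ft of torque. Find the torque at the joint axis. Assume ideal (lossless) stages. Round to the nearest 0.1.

Chain: ratio = 159/33 = 4.8182; torque at the joint axis = 13 × 4.8182 = 62.636 lb·ft.

62.6 lb·ft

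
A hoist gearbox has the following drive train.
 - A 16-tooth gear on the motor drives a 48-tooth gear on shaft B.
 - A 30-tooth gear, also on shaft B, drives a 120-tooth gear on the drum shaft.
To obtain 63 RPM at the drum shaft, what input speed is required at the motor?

756 RPM

Overall ratio R = 3 × 4 = 12.
Required input speed = output speed × R = 63 × 12 = 756 RPM.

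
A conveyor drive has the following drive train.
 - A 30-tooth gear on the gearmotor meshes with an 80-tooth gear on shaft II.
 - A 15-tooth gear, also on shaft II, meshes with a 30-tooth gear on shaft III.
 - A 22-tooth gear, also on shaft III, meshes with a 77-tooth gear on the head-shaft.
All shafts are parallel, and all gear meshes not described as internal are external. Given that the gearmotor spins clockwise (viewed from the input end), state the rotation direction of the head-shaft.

the gearmotor → shaft II: external mesh, 1 reversal → CCW.
shaft II → shaft III: external mesh, 1 reversal → CW.
shaft III → the head-shaft: external mesh, 1 reversal → CCW.
3 reversals in total — an odd number — so the head-shaft turns opposite to the gearmotor.

anticlockwise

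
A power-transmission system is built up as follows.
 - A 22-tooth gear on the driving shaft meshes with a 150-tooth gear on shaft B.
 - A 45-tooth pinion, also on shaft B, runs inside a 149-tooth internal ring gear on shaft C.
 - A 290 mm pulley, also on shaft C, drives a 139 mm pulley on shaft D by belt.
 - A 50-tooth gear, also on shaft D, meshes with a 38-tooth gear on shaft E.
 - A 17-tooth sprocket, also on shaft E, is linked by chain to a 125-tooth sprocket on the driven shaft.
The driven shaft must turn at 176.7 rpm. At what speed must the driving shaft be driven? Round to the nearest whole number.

Overall ratio R = 6.8182 × 3.3111 × 0.47931 × 0.76 × 7.3529 = 60.469.
Required input speed = output speed × R = 176.7 × 60.469 = 10685 rpm.

10685 rpm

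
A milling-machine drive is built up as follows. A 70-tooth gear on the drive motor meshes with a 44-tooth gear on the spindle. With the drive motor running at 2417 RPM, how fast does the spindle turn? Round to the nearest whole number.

3845 RPM

the drive motor → the spindle (gear mesh, 44/70): 2417 ÷ 0.62857 = 3845.2 RPM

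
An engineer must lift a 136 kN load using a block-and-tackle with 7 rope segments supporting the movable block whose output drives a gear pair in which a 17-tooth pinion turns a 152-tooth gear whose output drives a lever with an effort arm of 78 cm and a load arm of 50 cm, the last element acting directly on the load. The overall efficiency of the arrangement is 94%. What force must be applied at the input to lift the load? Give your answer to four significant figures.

Block-and-tackle MA = number of supporting rope parts = 7.
Gear pair MA = 152/17 = 8.9412.
Lever MA = effort arm / load arm = 78/50 = 1.56.
Combined ideal MA = 7 × 8.9412 × 1.56 = 97.638.
Actual MA = 97.638 × 0.94 = 91.779.
Effort = load / actual MA = 136 / 91.779 = 1.4818 kN.

1.482 kN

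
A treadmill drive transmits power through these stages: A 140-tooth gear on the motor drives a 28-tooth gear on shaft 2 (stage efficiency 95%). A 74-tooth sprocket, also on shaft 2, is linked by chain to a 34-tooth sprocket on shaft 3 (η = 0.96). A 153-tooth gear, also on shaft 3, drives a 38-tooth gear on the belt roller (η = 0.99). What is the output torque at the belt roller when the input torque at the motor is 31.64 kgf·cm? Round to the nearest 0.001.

gear mesh 28/140 = 0.2 → τ = 31.64·0.2·0.95 = 6.0116 kgf·cm
chain 34/74 = 0.45946 → τ = 6.0116·0.45946·0.96 = 2.6516 kgf·cm
gear mesh 38/153 = 0.24837 → τ = 2.6516·0.24837·0.99 = 0.65198 kgf·cm

0.652 kgf·cm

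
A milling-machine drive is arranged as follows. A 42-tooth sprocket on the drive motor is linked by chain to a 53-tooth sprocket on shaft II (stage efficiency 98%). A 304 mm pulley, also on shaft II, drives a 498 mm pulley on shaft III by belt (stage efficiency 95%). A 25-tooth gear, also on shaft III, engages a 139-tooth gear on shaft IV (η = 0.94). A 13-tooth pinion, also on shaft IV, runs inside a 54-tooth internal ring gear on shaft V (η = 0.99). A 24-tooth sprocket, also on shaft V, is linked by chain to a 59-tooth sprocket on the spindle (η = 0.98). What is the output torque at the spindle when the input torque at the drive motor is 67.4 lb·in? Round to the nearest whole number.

6717 lb·in

chain 53/42 = 1.2619 → τ = 67.4·1.2619·0.98 = 83.351 lb·in
belt 498/304 = 1.6382 → τ = 83.351·1.6382·0.95 = 129.72 lb·in
gear mesh 139/25 = 5.56 → τ = 129.72·5.56·0.94 = 677.95 lb·in
internal gear 54/13 = 4.1538 → τ = 677.95·4.1538·0.99 = 2787.9 lb·in
chain 59/24 = 2.4583 → τ = 2787.9·2.4583·0.98 = 6716.6 lb·in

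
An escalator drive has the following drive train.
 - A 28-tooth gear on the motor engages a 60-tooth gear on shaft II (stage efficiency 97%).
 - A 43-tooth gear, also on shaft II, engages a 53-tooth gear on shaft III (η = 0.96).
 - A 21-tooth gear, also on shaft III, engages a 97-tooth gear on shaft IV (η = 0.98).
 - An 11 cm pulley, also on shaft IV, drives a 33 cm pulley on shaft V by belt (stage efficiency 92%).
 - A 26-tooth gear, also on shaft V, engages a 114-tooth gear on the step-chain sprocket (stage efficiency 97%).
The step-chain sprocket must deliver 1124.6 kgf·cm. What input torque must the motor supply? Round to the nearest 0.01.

Overall ratio R = 2.1429 × 1.2326 × 4.619 × 3 × 4.3846 = 160.47; overall efficiency η = 0.97 × 0.96 × 0.98 × 0.92 × 0.97 = 0.8144.
Input torque = output torque / (R × η) = 1124.6 / (160.47 × 0.8144) = 8.6053 kgf·cm.

8.61 kgf·cm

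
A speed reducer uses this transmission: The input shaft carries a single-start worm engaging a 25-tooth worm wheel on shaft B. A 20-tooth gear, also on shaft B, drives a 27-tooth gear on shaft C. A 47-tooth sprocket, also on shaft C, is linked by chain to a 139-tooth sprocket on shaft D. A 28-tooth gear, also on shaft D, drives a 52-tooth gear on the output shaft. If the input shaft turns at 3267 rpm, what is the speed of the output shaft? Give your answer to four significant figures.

the input shaft → shaft B (worm, 25/1): 3267 ÷ 25 = 130.68 rpm
shaft B → shaft C (gear mesh, 27/20): 130.68 ÷ 1.35 = 96.8 rpm
shaft C → shaft D (chain, 139/47): 96.8 ÷ 2.9574 = 32.731 rpm
shaft D → the output shaft (gear mesh, 52/28): 32.731 ÷ 1.8571 = 17.624 rpm

17.62 rpm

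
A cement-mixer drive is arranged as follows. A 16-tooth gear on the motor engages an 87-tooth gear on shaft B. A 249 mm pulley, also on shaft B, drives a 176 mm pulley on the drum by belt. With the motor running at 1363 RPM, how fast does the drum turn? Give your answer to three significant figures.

355 RPM

gear mesh 87/16 = 5.4375 → 1363/5.4375 = 250.67 RPM
belt 176/249 = 0.70683 → 250.67/0.70683 = 354.64 RPM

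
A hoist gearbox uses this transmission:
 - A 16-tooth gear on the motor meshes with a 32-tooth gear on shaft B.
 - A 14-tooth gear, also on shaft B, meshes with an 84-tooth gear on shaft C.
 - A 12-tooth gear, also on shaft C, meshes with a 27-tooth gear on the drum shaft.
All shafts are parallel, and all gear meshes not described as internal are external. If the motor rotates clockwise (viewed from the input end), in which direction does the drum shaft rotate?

the motor → shaft B: external mesh, 1 reversal → CCW.
shaft B → shaft C: external mesh, 1 reversal → CW.
shaft C → the drum shaft: external mesh, 1 reversal → CCW.
3 reversals in total — an odd number — so the drum shaft turns opposite to the motor.

anticlockwise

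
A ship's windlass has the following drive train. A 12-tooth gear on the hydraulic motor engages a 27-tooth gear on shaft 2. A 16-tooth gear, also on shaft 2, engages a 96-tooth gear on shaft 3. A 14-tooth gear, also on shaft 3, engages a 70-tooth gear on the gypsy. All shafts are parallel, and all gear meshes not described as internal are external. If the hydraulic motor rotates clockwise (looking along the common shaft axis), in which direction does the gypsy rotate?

the hydraulic motor → shaft 2: external mesh, 1 reversal → CCW.
shaft 2 → shaft 3: external mesh, 1 reversal → CW.
shaft 3 → the gypsy: external mesh, 1 reversal → CCW.
3 reversals in total — an odd number — so the gypsy turns opposite to the hydraulic motor.

counterclockwise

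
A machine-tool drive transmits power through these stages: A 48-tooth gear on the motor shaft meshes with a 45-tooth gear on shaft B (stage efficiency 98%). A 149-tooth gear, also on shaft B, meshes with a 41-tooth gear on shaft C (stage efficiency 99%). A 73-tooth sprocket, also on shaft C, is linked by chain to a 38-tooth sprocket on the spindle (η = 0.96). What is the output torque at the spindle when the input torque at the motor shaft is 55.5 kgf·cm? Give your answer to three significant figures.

6.94 kgf·cm

gear mesh 45/48 = 0.9375 → τ = 55.5·0.9375·0.98 = 50.991 kgf·cm
gear mesh 41/149 = 0.27517 → τ = 50.991·0.27517·0.99 = 13.891 kgf·cm
chain 38/73 = 0.52055 → τ = 13.891·0.52055·0.96 = 6.9415 kgf·cm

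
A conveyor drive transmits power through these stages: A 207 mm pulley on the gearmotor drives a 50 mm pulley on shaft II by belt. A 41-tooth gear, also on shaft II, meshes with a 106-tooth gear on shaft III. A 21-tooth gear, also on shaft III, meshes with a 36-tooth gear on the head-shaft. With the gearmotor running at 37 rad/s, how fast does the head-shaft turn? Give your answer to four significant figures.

34.56 rad/s

the gearmotor → shaft II (belt, 50/207): 37 ÷ 0.24155 = 153.18 rad/s
shaft II → shaft III (gear mesh, 106/41): 153.18 ÷ 2.5854 = 59.249 rad/s
shaft III → the head-shaft (gear mesh, 36/21): 59.249 ÷ 1.7143 = 34.562 rad/s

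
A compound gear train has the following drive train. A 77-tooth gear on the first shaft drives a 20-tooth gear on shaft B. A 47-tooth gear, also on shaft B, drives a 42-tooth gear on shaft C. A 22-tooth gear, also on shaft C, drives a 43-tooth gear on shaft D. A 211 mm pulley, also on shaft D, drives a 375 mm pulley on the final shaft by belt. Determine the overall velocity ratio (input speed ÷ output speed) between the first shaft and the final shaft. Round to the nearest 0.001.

Each stage contributes driven/driver: gear mesh 20/77 = 0.25974, gear mesh 42/47 = 0.89362, gear mesh 43/22 = 1.9545, belt 375/211 = 1.7773.
Overall: 0.25974 × 0.89362 × 1.9545 × 1.7773 = 0.80628.

0.806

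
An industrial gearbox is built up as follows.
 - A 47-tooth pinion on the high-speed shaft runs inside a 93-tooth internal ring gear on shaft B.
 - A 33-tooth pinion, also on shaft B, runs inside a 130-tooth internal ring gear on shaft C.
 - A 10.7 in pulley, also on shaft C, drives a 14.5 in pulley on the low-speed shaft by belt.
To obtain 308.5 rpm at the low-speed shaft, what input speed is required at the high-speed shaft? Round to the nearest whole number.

3259 rpm

Overall ratio R = 1.9787 × 3.9394 × 1.3551 = 10.563.
Required input speed = output speed × R = 308.5 × 10.563 = 3258.8 rpm.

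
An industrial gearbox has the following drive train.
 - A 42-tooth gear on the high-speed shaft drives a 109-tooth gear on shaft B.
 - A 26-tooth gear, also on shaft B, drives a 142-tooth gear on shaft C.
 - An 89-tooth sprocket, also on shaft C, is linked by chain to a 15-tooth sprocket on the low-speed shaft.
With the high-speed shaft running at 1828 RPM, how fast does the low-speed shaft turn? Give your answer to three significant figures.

765 RPM

the high-speed shaft → shaft B (gear mesh, 109/42): 1828 ÷ 2.5952 = 704.37 RPM
shaft B → shaft C (gear mesh, 142/26): 704.37 ÷ 5.4615 = 128.97 RPM
shaft C → the low-speed shaft (chain, 15/89): 128.97 ÷ 0.16854 = 765.21 RPM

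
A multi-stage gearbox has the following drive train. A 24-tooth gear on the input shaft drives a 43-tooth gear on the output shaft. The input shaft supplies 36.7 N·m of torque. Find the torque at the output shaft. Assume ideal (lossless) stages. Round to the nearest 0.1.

65.8 N·m

After the gear mesh (43/24): 36.7 × 1.7917 = 65.754 N·m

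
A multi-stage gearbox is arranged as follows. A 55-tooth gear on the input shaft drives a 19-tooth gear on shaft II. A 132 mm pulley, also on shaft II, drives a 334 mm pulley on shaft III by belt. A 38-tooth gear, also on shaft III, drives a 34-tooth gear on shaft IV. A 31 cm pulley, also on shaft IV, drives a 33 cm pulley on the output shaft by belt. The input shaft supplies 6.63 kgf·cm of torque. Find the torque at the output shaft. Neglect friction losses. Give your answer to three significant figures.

5.52 kgf·cm

gear mesh 19/55 = 0.34545 → τ = 6.63·0.34545 = 2.2904 kgf·cm
belt 334/132 = 2.5303 → τ = 2.2904·2.5303 = 5.7953 kgf·cm
gear mesh 34/38 = 0.89474 → τ = 5.7953·0.89474 = 5.1853 kgf·cm
belt 33/31 = 1.0645 → τ = 5.1853·1.0645 = 5.5198 kgf·cm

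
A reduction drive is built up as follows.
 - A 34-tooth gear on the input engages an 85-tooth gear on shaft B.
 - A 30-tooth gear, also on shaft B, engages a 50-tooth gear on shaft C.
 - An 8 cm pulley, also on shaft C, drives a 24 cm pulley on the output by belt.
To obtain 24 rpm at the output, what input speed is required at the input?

Overall ratio R = 2.5 × 1.6667 × 3 = 12.5.
Required input speed = output speed × R = 24 × 12.5 = 300 rpm.

300 rpm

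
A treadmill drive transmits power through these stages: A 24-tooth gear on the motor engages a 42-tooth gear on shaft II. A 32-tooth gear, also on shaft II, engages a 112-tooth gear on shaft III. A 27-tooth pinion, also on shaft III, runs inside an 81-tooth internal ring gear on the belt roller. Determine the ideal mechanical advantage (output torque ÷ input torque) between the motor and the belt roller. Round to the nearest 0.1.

Each stage contributes driven/driver: gear mesh 42/24 = 1.75, gear mesh 112/32 = 3.5, internal gear 81/27 = 3.
Overall: 1.75 × 3.5 × 3 = 18.375.

18.4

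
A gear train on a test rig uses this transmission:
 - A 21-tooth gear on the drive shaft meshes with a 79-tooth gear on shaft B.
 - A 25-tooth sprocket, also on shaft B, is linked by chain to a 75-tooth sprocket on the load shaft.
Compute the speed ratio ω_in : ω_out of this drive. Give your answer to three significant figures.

11.3

Each stage contributes driven/driver: gear mesh 79/21 = 3.7619, chain 75/25 = 3.
Overall: 3.7619 × 3 = 11.286.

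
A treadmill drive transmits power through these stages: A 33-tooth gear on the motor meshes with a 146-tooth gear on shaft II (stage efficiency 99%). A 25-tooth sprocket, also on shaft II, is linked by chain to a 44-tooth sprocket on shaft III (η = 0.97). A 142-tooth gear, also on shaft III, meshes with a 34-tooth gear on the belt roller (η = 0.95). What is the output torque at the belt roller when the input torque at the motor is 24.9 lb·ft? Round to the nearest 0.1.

42.4 lb·ft

gear mesh 146/33 = 4.4242 → τ = 24.9·4.4242·0.99 = 109.06 lb·ft
chain 44/25 = 1.76 → τ = 109.06·1.76·0.97 = 186.19 lb·ft
gear mesh 34/142 = 0.23944 → τ = 186.19·0.23944·0.95 = 42.352 lb·ft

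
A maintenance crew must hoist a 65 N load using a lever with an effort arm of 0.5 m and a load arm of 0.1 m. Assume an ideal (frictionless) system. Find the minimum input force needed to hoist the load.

Lever MA = effort arm / load arm = 0.5/0.1 = 5.
Effort = load / MA = 65 / 5 = 13 N.

13 N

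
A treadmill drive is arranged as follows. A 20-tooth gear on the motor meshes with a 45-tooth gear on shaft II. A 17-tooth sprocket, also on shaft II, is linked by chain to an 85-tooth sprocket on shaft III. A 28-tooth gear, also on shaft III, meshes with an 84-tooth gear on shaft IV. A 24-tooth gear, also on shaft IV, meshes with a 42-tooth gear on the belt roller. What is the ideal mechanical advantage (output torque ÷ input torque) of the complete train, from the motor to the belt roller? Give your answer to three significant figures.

59.1

Each stage contributes driven/driver: gear mesh 45/20 = 2.25, chain 85/17 = 5, gear mesh 84/28 = 3, gear mesh 42/24 = 1.75.
Overall: 2.25 × 5 × 3 × 1.75 = 59.062.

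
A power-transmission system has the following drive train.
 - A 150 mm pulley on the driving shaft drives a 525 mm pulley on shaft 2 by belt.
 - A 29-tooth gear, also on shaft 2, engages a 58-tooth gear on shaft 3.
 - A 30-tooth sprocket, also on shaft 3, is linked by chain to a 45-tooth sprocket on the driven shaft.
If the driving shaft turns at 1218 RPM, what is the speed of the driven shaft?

belt 525/150 = 3.5 → 1218/3.5 = 348 RPM
gear mesh 58/29 = 2 → 348/2 = 174 RPM
chain 45/30 = 1.5 → 174/1.5 = 116 RPM

116 RPM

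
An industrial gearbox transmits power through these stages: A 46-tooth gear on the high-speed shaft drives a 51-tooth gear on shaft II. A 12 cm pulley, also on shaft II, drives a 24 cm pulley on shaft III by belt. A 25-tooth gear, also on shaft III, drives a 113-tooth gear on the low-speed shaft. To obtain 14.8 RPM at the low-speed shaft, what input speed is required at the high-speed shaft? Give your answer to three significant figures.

Overall ratio R = 1.1087 × 2 × 4.52 = 10.023.
Required input speed = output speed × R = 14.8 × 10.023 = 148.33 RPM.

148 RPM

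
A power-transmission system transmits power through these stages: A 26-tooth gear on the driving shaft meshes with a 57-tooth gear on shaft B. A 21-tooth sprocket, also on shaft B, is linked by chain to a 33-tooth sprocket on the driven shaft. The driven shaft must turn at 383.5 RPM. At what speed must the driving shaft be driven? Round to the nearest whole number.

1321 RPM

Overall ratio R = 2.1923 × 1.5714 = 3.4451.
Required input speed = output speed × R = 383.5 × 3.4451 = 1321.2 RPM.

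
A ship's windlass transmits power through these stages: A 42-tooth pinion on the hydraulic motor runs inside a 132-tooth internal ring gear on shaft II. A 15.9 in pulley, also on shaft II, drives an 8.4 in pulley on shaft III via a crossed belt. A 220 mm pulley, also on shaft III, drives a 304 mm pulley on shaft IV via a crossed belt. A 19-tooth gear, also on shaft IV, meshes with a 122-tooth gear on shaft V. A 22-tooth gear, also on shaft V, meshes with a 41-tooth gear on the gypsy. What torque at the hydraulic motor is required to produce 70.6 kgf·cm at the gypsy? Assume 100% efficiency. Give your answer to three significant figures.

Overall ratio R = 3.1429 × 0.5283 × 1.3818 × 6.4211 × 1.8636 = 27.455.
Input torque = output torque / R = 70.6 / 27.455 = 2.5715 kgf·cm.

2.57 kgf·cm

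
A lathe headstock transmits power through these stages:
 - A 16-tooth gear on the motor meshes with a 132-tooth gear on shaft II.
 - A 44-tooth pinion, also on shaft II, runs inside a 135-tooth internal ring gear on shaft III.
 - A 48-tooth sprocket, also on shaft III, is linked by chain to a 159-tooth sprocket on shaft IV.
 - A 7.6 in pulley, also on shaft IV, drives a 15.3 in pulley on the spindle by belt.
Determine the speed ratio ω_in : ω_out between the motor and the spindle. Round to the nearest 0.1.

168.8

Each stage contributes driven/driver: gear mesh 132/16 = 8.25, internal gear 135/44 = 3.0682, chain 159/48 = 3.3125, belt 15.3/7.6 = 2.0132.
Overall: 8.25 × 3.0682 × 3.3125 × 2.0132 = 168.8.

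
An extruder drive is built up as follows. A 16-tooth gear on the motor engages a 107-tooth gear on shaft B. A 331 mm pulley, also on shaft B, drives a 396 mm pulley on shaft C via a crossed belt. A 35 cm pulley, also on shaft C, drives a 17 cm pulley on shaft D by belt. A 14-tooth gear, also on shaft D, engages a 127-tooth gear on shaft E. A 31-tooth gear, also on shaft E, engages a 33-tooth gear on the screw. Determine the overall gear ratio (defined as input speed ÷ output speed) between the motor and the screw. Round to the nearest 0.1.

37.5

Each stage contributes driven/driver: gear mesh 107/16 = 6.6875, belt 396/331 = 1.1964, belt 17/35 = 0.48571, gear mesh 127/14 = 9.0714, gear mesh 33/31 = 1.0645.
Overall: 6.6875 × 1.1964 × 0.48571 × 9.0714 × 1.0645 = 37.527.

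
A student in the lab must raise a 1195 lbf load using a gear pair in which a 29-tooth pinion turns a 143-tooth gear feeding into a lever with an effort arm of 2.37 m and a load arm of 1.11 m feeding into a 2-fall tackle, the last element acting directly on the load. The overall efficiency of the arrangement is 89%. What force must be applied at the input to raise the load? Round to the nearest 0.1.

Gear pair MA = 143/29 = 4.931.
Lever MA = effort arm / load arm = 2.37/1.11 = 2.1351.
Block-and-tackle MA = number of supporting rope parts = 2.
Combined ideal MA = 4.931 × 2.1351 × 2 = 21.057.
Actual MA = 21.057 × 0.89 = 18.741.
Effort = load / actual MA = 1195 / 18.741 = 63.765 lbf.

63.8 lbf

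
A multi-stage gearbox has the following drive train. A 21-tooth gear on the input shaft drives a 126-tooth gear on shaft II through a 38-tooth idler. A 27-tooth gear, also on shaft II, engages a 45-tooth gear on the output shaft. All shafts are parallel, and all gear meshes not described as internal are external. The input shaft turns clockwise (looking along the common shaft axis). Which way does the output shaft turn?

the input shaft → shaft II: driver → idler → driven is 2 external meshes, 2 reversals → CW.
shaft II → the output shaft: external mesh, 1 reversal → CCW.
3 reversals in total — an odd number — so the output shaft turns opposite to the input shaft.

counterclockwise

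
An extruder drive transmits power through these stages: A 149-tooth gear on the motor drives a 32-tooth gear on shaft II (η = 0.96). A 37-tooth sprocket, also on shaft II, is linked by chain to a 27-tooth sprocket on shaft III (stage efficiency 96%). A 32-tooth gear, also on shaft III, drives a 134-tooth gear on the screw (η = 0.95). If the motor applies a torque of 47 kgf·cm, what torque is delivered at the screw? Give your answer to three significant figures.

27.0 kgf·cm

Gear mesh: ratio = 32/149 = 0.21477; torque at shaft II = 47 × 0.21477 × 0.96 = 9.6902 kgf·cm.
Chain: ratio = 27/37 = 0.72973; torque at shaft III = 9.6902 × 0.72973 × 0.96 = 6.7884 kgf·cm.
Gear mesh: ratio = 134/32 = 4.1875; torque at the screw = 6.7884 × 4.1875 × 0.95 = 27.005 kgf·cm.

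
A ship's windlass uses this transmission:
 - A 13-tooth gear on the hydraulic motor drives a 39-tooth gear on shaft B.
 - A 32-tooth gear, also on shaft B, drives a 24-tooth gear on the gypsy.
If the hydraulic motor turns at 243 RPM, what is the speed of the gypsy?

Gear mesh: ratio = 39/13 = 3, so shaft B turns at 243 / 3 = 81 RPM.
Gear mesh: ratio = 24/32 = 0.75, so the gypsy turns at 81 / 0.75 = 108 RPM.

108 RPM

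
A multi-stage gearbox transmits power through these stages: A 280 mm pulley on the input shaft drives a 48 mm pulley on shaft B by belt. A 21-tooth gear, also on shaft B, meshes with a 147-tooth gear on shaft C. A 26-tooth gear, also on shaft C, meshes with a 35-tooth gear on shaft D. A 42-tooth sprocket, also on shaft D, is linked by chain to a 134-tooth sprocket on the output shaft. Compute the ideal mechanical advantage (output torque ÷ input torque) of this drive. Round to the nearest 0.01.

Each stage contributes driven/driver: belt 48/280 = 0.17143, gear mesh 147/21 = 7, gear mesh 35/26 = 1.3462, chain 134/42 = 3.1905.
Overall: 0.17143 × 7 × 1.3462 × 3.1905 = 5.1538.

5.15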